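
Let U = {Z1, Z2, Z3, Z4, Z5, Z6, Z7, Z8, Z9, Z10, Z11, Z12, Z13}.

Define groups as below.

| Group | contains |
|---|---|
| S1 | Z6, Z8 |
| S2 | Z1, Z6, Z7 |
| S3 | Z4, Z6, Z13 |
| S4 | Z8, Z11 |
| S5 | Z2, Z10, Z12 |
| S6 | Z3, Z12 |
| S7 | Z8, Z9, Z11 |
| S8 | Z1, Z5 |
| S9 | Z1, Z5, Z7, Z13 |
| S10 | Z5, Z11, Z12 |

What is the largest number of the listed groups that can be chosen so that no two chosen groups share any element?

4

S3, S4, S5, S8 are pairwise disjoint (S3={Z4,Z6,Z13}; S4={Z8,Z11}; S5={Z2,Z10,Z12}; S8={Z1,Z5}).
Every remaining group overlaps one of these, and no 5 of the listed groups are pairwise disjoint, so 4 is the maximum.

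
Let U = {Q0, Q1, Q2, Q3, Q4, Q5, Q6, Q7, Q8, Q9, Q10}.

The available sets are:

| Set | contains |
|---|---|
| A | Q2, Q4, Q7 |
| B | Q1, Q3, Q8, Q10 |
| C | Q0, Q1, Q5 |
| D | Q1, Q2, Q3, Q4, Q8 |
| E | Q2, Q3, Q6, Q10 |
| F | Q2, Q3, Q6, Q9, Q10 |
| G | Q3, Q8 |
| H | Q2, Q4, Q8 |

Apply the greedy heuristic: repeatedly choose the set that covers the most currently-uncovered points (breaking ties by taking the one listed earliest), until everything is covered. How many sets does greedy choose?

Greedy: pick D (covers 5 new) → pick F (covers 3 new) → pick C (covers 2 new) → pick A (covers 1 new). Total picks: 4.

4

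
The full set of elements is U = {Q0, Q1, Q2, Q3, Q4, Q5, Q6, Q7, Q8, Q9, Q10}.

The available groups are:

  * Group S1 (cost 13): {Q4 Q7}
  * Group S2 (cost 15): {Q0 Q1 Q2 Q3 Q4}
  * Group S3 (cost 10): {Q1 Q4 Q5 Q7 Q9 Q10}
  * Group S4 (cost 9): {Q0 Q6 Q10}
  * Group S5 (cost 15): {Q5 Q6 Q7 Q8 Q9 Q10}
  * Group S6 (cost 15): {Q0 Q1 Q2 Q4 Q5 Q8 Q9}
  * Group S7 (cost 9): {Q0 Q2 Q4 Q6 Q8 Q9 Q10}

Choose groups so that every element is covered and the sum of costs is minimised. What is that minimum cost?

30

S2, S5 together cover every element (S2 ∪ S5 = {Q0, Q1, Q2, Q3, Q4, Q5, Q6, Q7, Q8, Q9, Q10}); total cost 15 + 15 = 30.
The greedy pick S7, S3, S2 costs 34; no covering selection beats 30.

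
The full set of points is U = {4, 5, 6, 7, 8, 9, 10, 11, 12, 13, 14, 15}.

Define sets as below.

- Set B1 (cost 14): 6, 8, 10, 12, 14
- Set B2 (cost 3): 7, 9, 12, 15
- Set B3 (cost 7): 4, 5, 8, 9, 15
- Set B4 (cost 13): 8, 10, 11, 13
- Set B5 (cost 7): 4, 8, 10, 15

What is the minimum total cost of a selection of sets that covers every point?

B1, B2, B3, B4 together cover every point (B1 ∪ B2 ∪ B3 ∪ B4 = {4, 5, 6, 7, 8, 9, 10, 11, 12, 13, 14, 15}); total cost 14 + 3 + 7 + 13 = 37.
No covering selection has total cost below 37.

37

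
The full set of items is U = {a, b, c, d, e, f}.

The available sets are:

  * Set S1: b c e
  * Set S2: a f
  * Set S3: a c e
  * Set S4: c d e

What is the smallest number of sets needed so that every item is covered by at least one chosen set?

S1, S2, and S4 cover everything between them: the union {a, b, c, d, e, f} is all of U.
Only S1 contains b, so S1 is forced; the remaining 3 items need at least 2 more sets (each remaining set adds at most 2) — so at least 3 sets are needed, and 3 is optimal.

3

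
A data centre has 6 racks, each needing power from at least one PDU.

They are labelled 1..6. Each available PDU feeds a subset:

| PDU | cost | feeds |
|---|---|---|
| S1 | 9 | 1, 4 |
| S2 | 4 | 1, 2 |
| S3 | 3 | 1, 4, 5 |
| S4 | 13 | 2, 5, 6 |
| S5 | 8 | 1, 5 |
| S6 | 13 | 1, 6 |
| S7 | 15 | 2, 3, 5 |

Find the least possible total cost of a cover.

S3, S6, S7 together cover every rack (S3 ∪ S6 ∪ S7 = {1, 2, 3, 4, 5, 6}); total cost 3 + 13 + 15 = 31.
The greedy pick S3, S2, S4, S7 costs 35; no covering selection beats 31.

31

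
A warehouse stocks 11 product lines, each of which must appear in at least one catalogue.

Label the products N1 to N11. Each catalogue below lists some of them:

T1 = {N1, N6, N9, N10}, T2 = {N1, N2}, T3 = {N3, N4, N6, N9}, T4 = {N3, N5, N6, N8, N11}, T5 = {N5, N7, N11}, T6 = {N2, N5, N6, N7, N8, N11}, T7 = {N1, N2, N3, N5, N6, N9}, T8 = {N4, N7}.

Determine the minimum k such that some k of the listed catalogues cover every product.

Take {T1, T3, T6}. Their union is {N1, N2, N3, N4, N5, N6, N7, N8, N9, N10, N11}, which is all 11 products.
Only T1 contains N10, so T1 is forced; the remaining 7 products need at least 2 more catalogues (each remaining catalogue adds at most 5) — so at least 3 catalogues are needed, and 3 is optimal.

3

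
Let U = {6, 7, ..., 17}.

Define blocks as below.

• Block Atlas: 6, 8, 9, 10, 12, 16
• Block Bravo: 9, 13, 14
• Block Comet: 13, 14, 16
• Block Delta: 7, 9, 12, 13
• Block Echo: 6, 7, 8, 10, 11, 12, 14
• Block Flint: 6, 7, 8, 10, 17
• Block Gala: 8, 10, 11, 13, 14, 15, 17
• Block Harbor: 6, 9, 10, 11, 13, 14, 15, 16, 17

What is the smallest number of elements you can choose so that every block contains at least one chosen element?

2

H = {8, 13} meets every block (each contains at least one member of H), and |H| = 2.
The blocks Bravo, Flint are pairwise disjoint, so any hitting set needs a separate element for each — at least 2. Hence 2 is optimal.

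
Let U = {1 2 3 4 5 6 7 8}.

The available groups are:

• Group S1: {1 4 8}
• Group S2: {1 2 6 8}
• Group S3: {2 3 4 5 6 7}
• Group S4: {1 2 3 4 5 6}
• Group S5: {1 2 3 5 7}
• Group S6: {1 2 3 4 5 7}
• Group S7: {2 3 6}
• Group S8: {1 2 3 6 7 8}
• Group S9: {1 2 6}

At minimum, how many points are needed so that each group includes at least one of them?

2

The 2 points {1, 3} hit every group.
The groups S1, S7 are pairwise disjoint, so any hitting set needs a separate point for each — at least 2. Hence 2 is optimal.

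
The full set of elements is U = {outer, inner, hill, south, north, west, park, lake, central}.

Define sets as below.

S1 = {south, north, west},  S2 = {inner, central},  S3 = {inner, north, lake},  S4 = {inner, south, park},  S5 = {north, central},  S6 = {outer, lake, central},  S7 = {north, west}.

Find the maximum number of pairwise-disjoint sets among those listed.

S4, S6, S7 are pairwise disjoint (S4={inner,south,park}; S6={outer,lake,central}; S7={north,west}).
Every remaining set overlaps one of these, and no 4 of the listed sets are pairwise disjoint, so 3 is the maximum.

3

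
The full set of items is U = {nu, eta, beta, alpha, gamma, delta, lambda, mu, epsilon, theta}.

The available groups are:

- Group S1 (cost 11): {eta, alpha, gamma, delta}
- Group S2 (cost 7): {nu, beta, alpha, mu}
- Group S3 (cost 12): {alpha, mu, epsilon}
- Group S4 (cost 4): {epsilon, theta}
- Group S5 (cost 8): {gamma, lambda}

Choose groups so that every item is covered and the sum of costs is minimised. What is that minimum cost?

30

S1, S2, S4, S5 together cover every item (S1 ∪ S2 ∪ S4 ∪ S5 = {nu, eta, beta, alpha, gamma, delta, lambda, mu, epsilon, theta}); total cost 11 + 7 + 4 + 8 = 30.
No covering selection has total cost below 30.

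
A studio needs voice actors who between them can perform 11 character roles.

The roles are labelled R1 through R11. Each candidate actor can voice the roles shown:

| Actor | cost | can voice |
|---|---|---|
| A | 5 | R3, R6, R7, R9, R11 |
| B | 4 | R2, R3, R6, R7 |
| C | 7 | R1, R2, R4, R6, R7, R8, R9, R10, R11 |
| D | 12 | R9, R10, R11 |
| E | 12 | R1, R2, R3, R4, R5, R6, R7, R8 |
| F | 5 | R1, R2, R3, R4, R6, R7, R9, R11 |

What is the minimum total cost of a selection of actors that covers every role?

C, E together cover every role (C ∪ E = {R1, R2, R3, R4, R5, R6, R7, R8, R9, R10, R11}); total cost 7 + 12 = 19.
The greedy pick F, C, E costs 24; no covering selection beats 19.

19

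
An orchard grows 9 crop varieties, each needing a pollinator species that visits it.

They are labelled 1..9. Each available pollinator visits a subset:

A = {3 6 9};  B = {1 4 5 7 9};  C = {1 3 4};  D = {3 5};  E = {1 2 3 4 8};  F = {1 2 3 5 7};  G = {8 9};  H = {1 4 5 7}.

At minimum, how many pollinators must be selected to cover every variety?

Take {A, E, F}. Their union is {1, 2, 3, 4, 5, 6, 7, 8, 9}, which is all 9 varieties.
Only A contains 6, so A is forced; the remaining 6 varieties need at least 2 more pollinators (each remaining pollinator adds at most 4) — so at least 3 pollinators are needed, and 3 is optimal.

3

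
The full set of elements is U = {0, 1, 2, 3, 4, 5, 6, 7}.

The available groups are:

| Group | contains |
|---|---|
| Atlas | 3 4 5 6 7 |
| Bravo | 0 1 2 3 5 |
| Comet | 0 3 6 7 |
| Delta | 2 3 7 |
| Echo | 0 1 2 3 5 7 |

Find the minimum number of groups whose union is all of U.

Atlas and Echo cover everything between them: the union {0, 1, 2, 3, 4, 5, 6, 7} is all of U.
No single group has all 8 elements (the largest, Echo, has 6), so 2 is optimal.

2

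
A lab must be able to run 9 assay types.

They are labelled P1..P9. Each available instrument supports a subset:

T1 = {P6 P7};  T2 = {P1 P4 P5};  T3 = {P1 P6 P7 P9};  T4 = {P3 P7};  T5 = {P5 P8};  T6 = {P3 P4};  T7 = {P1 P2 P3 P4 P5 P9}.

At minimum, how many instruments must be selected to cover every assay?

T3 and T5 and T7 together: T3 ∪ T5 ∪ T7 = {P1, P2, P3, P4, P5, P6, P7, P8, P9} — every assay is covered.
Only T7 contains P2, so T7 is forced; the remaining 3 assays need at least 2 more instruments (each remaining instrument adds at most 2) — so at least 3 instruments are needed, and 3 is optimal.

3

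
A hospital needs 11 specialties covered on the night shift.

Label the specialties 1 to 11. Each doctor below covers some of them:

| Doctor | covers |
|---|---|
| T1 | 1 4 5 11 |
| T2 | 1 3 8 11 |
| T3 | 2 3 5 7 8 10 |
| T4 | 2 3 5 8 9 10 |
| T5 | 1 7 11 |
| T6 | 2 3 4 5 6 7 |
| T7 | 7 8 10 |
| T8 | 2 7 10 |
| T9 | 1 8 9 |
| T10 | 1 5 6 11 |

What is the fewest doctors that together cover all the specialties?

T4 and T5 and T6 together: T4 ∪ T5 ∪ T6 = {1, 2, 3, 4, 5, 6, 7, 8, 9, 10, 11} — every specialty is covered.
No 2 of the 10 doctors cover everything (all 45 combinations miss at least one specialty), so 3 is optimal.

3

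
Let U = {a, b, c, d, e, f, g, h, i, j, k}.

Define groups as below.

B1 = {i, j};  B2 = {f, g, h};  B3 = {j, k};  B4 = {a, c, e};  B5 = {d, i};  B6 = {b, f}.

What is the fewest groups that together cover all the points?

5

Take {B2, B3, B4, B5, B6}. Their union is {a, b, c, d, e, f, g, h, i, j, k}, which is all 11 points.
No 4 of the 6 groups cover everything (all 15 combinations miss at least one point), so 5 is optimal.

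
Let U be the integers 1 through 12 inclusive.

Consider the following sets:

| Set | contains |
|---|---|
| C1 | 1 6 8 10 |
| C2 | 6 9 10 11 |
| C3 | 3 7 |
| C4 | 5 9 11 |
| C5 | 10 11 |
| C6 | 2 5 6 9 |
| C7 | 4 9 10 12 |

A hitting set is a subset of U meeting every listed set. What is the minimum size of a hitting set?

3

H = {5, 7, 10} meets every set (each contains at least one member of H), and |H| = 3.
The sets C3, C5, C6 are pairwise disjoint, so any hitting set needs a separate item for each — at least 3. Hence 3 is optimal.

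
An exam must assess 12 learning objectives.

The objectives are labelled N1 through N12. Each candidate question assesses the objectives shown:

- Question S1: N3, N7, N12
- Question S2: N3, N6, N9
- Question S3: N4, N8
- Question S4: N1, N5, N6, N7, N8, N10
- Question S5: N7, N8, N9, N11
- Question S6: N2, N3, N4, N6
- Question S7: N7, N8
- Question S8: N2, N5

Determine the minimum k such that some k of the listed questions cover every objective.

4

S1 and S4 and S5 and S6 together: S1 ∪ S4 ∪ S5 ∪ S6 = {N1, N2, N3, N4, N5, N6, N7, N8, N9, N10, N11, N12} — every objective is covered.
No 3 of the 8 questions cover everything (all 56 combinations miss at least one objective), so 4 is optimal.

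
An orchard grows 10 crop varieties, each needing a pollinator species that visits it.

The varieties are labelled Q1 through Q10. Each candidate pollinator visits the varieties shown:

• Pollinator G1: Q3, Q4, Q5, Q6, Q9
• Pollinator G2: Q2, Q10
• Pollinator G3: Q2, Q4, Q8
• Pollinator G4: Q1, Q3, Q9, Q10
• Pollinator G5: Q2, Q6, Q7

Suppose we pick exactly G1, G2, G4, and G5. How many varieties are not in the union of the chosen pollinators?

Union of G1, G2, G4, G5 = {Q1, Q2, Q3, Q4, Q5, Q6, Q7, Q9, Q10}.
Not covered: Q8 — 1 variety.

1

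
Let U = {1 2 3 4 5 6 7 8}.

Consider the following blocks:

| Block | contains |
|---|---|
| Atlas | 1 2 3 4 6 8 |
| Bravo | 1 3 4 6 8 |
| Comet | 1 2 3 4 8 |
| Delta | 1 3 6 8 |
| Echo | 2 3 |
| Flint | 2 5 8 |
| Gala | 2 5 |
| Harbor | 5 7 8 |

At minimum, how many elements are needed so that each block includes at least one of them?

2

H = {3, 5} meets every block (each contains at least one member of H), and |H| = 2.
The blocks Bravo, Gala are pairwise disjoint, so any hitting set needs a separate element for each — at least 2. Hence 2 is optimal.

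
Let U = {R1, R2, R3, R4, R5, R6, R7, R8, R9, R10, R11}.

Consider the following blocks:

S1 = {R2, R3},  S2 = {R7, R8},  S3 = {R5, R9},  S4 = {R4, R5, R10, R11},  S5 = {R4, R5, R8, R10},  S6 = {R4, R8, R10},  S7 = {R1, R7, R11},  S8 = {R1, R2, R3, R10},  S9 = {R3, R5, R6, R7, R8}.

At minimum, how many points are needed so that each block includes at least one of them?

4

Take H = {R2, R4, R7, R9}. Each listed block contains at least one of these, so H is a hitting set of size 4.
The blocks S1, S3, S6, S7 are pairwise disjoint, so any hitting set needs a separate point for each — at least 4. Hence 4 is optimal.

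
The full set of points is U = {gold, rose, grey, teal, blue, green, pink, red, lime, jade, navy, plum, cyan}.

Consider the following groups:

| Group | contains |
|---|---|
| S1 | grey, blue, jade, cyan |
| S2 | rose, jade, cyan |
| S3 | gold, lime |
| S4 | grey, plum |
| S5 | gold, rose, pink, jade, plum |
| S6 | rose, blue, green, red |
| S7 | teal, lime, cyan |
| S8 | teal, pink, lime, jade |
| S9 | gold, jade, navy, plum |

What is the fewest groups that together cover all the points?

4

Take {S1, S6, S8, S9}. Their union is {gold, rose, grey, teal, blue, green, pink, red, lime, jade, navy, plum, cyan}, which is all 13 points.
Only S6 contains green, so S6 is forced; the remaining 9 points need at least 3 more groups (each remaining group adds at most 4) — so at least 4 groups are needed, and 4 is optimal.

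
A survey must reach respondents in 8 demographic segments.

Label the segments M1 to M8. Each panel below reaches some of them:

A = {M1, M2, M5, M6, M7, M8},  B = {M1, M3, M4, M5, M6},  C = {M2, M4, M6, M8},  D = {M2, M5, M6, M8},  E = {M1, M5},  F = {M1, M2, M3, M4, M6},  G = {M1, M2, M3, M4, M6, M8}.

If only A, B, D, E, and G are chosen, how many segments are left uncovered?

Union of A, B, D, E, G = {M1, M2, M3, M4, M5, M6, M7, M8} — that's every segment, so 0 are uncovered.

0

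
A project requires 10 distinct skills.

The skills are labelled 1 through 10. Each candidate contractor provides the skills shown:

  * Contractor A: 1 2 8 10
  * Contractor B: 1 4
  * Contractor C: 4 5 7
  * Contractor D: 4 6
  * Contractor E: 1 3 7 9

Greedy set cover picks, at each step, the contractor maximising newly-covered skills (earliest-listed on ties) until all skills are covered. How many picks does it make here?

4

Greedy: pick A (covers 4 new) → pick C (covers 3 new) → pick E (covers 2 new) → pick D (covers 1 new). Total picks: 4.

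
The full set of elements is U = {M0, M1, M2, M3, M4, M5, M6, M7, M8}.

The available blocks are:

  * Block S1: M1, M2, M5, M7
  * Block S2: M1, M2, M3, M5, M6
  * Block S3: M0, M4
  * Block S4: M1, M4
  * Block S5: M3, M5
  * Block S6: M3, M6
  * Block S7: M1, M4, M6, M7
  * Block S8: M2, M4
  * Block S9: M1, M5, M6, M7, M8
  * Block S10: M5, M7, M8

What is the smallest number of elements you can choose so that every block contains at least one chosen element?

3

H = {M4, M5, M6} meets every block (each contains at least one member of H), and |H| = 3.
The blocks S1, S3, S6 are pairwise disjoint, so any hitting set needs a separate element for each — at least 3. Hence 3 is optimal.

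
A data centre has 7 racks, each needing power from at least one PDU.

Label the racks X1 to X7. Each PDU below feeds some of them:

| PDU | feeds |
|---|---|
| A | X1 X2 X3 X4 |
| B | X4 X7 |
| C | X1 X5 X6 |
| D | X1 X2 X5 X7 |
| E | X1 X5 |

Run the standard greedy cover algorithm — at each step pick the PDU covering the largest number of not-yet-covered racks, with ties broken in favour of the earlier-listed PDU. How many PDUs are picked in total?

3

Greedy: pick A (covers 4 new) → pick C (covers 2 new) → pick B (covers 1 new). Total picks: 3.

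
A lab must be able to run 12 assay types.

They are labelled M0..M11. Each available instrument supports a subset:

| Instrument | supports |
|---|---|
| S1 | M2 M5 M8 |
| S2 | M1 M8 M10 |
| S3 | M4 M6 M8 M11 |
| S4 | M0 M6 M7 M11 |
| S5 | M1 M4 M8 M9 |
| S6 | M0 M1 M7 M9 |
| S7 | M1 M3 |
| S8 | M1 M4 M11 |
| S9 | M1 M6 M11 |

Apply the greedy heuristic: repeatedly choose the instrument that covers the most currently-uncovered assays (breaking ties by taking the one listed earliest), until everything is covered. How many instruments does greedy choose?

5

Greedy: pick S3 (covers 4 new) → pick S6 (covers 4 new) → pick S1 (covers 2 new) → pick S2 (covers 1 new) → pick S7 (covers 1 new). Total picks: 5.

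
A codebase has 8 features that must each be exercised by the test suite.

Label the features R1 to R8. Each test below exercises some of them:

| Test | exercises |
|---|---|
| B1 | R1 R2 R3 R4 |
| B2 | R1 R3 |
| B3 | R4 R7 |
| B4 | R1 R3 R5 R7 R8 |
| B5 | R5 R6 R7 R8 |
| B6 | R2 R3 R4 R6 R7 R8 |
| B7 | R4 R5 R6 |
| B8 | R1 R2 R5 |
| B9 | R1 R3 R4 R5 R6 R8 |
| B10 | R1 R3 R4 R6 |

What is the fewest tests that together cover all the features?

2

Take {B6, B9}. Their union is {R1, R2, R3, R4, R5, R6, R7, R8}, which is all 8 features.
No single test has all 8 features (the largest, B6, has 6), so 2 is optimal.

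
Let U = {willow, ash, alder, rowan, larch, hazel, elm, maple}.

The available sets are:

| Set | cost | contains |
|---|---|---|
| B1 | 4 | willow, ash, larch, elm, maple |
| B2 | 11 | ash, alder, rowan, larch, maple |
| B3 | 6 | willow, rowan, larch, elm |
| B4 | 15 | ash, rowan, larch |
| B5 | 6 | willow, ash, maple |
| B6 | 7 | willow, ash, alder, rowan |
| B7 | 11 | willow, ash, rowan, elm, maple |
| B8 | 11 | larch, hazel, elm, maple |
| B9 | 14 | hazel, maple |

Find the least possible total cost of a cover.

18

B6, B8 together cover every item (B6 ∪ B8 = {willow, ash, alder, rowan, larch, hazel, elm, maple}); total cost 7 + 11 = 18.
The greedy pick B1, B6, B8 costs 22; no covering selection beats 18.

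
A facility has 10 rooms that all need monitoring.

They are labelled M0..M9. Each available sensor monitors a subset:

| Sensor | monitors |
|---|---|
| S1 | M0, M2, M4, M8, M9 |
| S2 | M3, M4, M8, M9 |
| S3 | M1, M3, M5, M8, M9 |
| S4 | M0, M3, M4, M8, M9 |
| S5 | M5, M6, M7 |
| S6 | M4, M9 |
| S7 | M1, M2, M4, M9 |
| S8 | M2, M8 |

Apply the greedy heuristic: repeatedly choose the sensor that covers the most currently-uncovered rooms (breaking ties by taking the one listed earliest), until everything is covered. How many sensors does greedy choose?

Greedy: pick S1 (covers 5 new) → pick S3 (covers 3 new) → pick S5 (covers 2 new). Total picks: 3.

3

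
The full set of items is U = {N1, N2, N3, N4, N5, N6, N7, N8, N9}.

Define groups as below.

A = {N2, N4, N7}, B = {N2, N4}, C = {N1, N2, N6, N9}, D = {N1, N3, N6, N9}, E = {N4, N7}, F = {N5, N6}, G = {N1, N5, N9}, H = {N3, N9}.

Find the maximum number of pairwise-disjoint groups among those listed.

3

A, F, H are pairwise disjoint (A={N2,N4,N7}; F={N5,N6}; H={N3,N9}).
Every remaining group overlaps one of these, and no 4 of the listed groups are pairwise disjoint, so 3 is the maximum.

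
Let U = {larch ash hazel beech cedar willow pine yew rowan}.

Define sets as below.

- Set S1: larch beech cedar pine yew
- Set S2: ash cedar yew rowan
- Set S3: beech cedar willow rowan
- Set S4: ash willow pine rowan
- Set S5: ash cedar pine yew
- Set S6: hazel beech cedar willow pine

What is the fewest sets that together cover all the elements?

S1, S4, and S6 cover everything between them: the union {larch, ash, hazel, beech, cedar, willow, pine, yew, rowan} is all of U.
Only S1 contains larch, so S1 is forced; the remaining 4 elements need at least 2 more sets (each remaining set adds at most 3) — so at least 3 sets are needed, and 3 is optimal.

3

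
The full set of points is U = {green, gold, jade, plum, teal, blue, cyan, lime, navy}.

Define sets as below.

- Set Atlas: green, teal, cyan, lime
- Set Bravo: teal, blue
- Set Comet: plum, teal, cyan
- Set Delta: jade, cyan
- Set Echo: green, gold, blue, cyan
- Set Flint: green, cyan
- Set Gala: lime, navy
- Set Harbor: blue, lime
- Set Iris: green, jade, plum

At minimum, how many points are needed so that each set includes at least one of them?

4

H = {jade, blue, cyan, navy} meets every set (each contains at least one member of H), and |H| = 4.
No choice of 3 points meets every set, so 4 is the minimum.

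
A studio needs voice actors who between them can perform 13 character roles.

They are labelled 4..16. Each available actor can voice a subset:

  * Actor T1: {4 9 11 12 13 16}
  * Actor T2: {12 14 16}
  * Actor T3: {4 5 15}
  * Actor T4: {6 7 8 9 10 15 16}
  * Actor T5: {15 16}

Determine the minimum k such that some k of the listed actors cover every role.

Take {T1, T2, T3, T4}. Their union is {4, 5, 6, 7, 8, 9, 10, 11, 12, 13, 14, 15, 16}, which is all 13 roles.
No 3 of the 5 actors cover everything (all 10 combinations miss at least one role), so 4 is optimal.

4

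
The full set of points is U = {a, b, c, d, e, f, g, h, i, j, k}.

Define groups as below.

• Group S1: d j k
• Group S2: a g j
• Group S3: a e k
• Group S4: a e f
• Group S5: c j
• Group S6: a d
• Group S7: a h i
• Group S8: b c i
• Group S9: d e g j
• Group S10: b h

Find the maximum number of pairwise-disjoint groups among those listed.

3

S5, S6, S10 are pairwise disjoint (S5={c,j}; S6={a,d}; S10={b,h}).
Every remaining group overlaps one of these, and no 4 of the listed groups are pairwise disjoint, so 3 is the maximum.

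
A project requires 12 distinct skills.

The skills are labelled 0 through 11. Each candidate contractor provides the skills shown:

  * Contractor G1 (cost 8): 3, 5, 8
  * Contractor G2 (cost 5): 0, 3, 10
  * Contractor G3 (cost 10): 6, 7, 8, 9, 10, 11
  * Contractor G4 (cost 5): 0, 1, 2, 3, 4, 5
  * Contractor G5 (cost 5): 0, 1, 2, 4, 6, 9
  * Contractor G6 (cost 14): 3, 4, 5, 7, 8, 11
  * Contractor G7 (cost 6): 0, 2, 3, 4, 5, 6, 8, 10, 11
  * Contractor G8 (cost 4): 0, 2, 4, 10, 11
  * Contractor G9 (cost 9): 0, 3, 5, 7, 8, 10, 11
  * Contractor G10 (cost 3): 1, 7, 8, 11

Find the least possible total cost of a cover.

G5, G9 together cover every skill (G5 ∪ G9 = {0, 1, 2, 3, 4, 5, 6, 7, 8, 9, 10, 11}); total cost 5 + 9 = 14.
No covering selection has total cost below 14.

14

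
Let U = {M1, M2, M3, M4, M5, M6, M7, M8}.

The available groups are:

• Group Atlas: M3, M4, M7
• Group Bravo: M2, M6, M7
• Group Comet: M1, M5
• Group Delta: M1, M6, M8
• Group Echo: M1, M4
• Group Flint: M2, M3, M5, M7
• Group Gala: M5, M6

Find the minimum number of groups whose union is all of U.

3

Take {Delta, Echo, Flint}. Their union is {M1, M2, M3, M4, M5, M6, M7, M8}, which is all 8 items.
Only Delta contains M8, so Delta is forced; the remaining 5 items need at least 2 more groups (each remaining group adds at most 4) — so at least 3 groups are needed, and 3 is optimal.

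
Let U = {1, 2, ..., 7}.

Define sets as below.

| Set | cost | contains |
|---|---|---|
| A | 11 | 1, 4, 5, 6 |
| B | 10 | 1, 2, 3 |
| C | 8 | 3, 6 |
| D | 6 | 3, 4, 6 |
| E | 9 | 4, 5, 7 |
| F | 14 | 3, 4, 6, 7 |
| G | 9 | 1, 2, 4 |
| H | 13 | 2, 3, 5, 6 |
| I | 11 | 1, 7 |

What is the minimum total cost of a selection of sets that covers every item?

D, E, G together cover every item (D ∪ E ∪ G = {1, 2, 3, 4, 5, 6, 7}); total cost 6 + 9 + 9 = 24.
No covering selection has total cost below 24.

24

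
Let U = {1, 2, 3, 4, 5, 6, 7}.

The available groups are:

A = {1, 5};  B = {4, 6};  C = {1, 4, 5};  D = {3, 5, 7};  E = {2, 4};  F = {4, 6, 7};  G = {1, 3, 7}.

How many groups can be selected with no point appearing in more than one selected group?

2

A, E are pairwise disjoint (A={1,5}; E={2,4}).
Every remaining group overlaps one of these, and no 3 of the listed groups are pairwise disjoint, so 2 is the maximum.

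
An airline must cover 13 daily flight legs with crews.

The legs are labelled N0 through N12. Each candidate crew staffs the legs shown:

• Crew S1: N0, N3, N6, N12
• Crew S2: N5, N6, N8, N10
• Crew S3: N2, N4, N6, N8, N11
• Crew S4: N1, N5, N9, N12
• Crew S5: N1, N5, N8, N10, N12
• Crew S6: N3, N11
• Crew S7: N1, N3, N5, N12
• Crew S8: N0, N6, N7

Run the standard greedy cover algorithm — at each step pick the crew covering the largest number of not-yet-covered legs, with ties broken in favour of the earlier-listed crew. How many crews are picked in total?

5

Greedy: pick S3 (covers 5 new) → pick S4 (covers 4 new) → pick S1 (covers 2 new) → pick S2 (covers 1 new) → pick S8 (covers 1 new). Total picks: 5.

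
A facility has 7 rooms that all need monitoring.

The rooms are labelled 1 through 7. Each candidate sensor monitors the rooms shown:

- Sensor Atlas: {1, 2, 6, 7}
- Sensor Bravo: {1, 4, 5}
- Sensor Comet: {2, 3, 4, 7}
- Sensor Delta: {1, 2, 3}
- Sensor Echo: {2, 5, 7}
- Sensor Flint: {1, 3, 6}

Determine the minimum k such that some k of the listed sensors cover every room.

Atlas and Comet and Echo together: Atlas ∪ Comet ∪ Echo = {1, 2, 3, 4, 5, 6, 7} — every room is covered.
No 2 of the 6 sensors cover everything (all 15 combinations miss at least one room), so 3 is optimal.

3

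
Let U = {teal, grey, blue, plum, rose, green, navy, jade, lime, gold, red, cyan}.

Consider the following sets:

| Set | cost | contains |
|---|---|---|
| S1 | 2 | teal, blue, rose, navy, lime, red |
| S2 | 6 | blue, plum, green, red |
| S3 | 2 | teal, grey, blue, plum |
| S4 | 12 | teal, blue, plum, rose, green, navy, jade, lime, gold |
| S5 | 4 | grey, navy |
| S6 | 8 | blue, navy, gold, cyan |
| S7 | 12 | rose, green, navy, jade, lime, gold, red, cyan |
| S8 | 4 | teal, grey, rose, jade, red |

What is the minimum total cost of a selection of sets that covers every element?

14

S3, S7 together cover every element (S3 ∪ S7 = {teal, grey, blue, plum, rose, green, navy, jade, lime, gold, red, cyan}); total cost 2 + 12 = 14.
The greedy pick S1, S3, S7 costs 16; no covering selection beats 14.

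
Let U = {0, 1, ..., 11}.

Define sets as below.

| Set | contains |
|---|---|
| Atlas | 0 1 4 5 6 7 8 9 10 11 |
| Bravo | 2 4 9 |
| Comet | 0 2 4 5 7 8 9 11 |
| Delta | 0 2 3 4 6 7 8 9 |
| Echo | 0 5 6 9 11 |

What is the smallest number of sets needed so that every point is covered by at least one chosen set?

2

Atlas and Delta cover everything between them: the union {0, 1, 2, 3, 4, 5, 6, 7, 8, 9, 10, 11} is all of U.
No single set has all 12 points (the largest, Atlas, has 10), so 2 is optimal.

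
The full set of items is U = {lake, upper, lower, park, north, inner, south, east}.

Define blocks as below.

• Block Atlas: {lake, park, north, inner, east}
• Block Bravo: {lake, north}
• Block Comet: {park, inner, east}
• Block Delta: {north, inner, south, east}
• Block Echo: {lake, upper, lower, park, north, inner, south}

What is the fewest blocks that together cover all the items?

2

Take {Delta, Echo}. Their union is {lake, upper, lower, park, north, inner, south, east}, which is all 8 items.
No single block has all 8 items (the largest, Echo, has 7), so 2 is optimal.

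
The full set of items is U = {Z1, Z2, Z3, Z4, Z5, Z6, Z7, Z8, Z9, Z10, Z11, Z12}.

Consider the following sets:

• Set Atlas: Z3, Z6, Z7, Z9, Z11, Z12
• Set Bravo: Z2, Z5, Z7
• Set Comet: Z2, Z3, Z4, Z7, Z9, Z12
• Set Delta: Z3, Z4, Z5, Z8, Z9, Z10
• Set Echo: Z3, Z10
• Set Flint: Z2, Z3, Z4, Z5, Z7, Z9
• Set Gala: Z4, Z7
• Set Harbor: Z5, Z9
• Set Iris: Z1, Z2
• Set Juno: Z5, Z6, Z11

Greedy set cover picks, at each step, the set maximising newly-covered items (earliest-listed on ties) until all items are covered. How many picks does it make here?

Greedy: pick Atlas (covers 6 new) → pick Delta (covers 4 new) → pick Iris (covers 2 new). Total picks: 3.

3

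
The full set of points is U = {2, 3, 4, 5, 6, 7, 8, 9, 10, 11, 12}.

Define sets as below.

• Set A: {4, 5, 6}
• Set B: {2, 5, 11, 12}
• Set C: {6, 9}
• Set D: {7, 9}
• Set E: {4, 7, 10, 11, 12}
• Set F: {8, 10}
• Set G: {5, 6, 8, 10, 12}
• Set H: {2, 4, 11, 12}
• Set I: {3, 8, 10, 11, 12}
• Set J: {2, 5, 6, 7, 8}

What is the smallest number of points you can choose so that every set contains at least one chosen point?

4

Take T = {4, 8, 9, 11}. Each listed set contains at least one of these, so T is a hitting set of size 4.
No choice of 3 points meets every set, so 4 is the minimum.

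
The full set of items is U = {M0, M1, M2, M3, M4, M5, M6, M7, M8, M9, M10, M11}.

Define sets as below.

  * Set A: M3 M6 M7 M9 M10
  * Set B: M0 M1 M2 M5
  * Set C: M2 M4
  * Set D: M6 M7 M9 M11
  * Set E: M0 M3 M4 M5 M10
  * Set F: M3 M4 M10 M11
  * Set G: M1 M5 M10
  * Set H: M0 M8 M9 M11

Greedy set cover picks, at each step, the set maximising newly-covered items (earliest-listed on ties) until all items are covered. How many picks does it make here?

4

Greedy: pick A (covers 5 new) → pick B (covers 4 new) → pick F (covers 2 new) → pick H (covers 1 new). Total picks: 4.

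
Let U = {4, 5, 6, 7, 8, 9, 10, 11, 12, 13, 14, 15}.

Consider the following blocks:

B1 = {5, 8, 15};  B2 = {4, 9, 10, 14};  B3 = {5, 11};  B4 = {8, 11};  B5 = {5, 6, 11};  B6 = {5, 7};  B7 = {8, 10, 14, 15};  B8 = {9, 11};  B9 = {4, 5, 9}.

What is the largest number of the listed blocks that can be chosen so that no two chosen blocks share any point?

B6, B7, B8 are pairwise disjoint (B6={5,7}; B7={8,10,14,15}; B8={9,11}).
Every remaining block overlaps one of these, and no 4 of the listed blocks are pairwise disjoint, so 3 is the maximum.

3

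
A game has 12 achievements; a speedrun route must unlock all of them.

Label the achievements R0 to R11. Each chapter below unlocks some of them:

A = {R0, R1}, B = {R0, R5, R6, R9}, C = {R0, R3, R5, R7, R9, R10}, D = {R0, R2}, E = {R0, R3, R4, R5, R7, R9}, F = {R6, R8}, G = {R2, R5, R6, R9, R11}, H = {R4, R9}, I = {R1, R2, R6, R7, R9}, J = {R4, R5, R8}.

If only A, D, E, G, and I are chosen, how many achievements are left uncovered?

Union of A, D, E, G, I = {R0, R1, R2, R3, R4, R5, R6, R7, R9, R11}.
Not covered: R8, R10 — 2 achievements.

2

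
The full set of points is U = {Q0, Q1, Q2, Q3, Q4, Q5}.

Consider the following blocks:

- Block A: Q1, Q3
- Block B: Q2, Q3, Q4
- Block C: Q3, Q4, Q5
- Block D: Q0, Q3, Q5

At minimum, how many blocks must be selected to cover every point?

A and B and D together: A ∪ B ∪ D = {Q0, Q1, Q2, Q3, Q4, Q5} — every point is covered.
Only D contains Q0, so D is forced; the remaining 3 points need at least 2 more blocks (each remaining block adds at most 2) — so at least 3 blocks are needed, and 3 is optimal.

3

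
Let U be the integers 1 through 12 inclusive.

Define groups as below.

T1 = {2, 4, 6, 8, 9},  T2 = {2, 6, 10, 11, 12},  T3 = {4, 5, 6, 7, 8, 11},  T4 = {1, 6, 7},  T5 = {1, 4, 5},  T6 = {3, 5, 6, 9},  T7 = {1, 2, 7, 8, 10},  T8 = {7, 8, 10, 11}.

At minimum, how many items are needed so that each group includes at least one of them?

H = {5, 6, 8} meets every group (each contains at least one member of H), and |H| = 3.
No choice of 2 items meets every group, so 3 is the minimum.

3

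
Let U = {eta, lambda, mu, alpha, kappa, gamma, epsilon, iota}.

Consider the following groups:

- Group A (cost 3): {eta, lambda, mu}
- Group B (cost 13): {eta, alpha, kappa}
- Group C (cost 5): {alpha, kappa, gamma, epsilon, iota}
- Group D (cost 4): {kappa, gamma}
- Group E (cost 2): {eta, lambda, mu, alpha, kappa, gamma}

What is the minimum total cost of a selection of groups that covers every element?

C, E together cover every element (C ∪ E = {eta, lambda, mu, alpha, kappa, gamma, epsilon, iota}); total cost 5 + 2 = 7.
No covering selection has total cost below 7.

7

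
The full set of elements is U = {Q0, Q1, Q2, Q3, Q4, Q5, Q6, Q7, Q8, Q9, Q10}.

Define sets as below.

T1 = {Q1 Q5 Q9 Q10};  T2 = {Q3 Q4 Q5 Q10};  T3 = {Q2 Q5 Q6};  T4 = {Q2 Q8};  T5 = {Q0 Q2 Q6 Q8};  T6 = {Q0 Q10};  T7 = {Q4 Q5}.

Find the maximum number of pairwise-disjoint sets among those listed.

3

T4, T6, T7 are pairwise disjoint (T4={Q2,Q8}; T6={Q0,Q10}; T7={Q4,Q5}).
Every remaining set overlaps one of these, and no 4 of the listed sets are pairwise disjoint, so 3 is the maximum.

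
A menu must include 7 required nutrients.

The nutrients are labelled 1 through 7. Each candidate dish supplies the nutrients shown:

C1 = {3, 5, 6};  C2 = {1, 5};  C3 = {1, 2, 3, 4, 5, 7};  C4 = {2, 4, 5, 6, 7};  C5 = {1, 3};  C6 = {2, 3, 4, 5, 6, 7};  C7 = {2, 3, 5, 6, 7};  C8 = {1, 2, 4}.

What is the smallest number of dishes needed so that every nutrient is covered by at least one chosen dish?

2

C5 and C6 together: C5 ∪ C6 = {1, 2, 3, 4, 5, 6, 7} — every nutrient is covered.
No single dish has all 7 nutrients (the largest, C3, has 6), so 2 is optimal.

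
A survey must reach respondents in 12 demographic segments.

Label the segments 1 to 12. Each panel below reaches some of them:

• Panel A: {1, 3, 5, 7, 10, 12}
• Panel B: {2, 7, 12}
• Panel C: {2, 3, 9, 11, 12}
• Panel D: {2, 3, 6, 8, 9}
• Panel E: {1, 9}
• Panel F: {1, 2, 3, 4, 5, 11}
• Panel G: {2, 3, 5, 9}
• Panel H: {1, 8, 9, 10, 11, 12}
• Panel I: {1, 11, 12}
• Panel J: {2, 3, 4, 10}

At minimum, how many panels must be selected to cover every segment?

3

Take {A, D, F}. Their union is {1, 2, 3, 4, 5, 6, 7, 8, 9, 10, 11, 12}, which is all 12 segments.
Only D contains 6, so D is forced; the remaining 7 segments need at least 2 more panels (each remaining panel adds at most 5) — so at least 3 panels are needed, and 3 is optimal.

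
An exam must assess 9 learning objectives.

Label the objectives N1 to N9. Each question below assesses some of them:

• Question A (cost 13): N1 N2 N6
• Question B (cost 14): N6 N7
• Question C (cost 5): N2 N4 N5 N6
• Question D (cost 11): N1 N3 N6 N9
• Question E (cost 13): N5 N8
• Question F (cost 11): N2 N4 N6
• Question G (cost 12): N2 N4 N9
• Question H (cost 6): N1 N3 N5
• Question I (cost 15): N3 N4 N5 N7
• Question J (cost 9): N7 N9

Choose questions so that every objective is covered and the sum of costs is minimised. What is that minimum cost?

C, E, H, J together cover every objective (C ∪ E ∪ H ∪ J = {N1, N2, N3, N4, N5, N6, N7, N8, N9}); total cost 5 + 13 + 6 + 9 = 33.
No covering selection has total cost below 33.

33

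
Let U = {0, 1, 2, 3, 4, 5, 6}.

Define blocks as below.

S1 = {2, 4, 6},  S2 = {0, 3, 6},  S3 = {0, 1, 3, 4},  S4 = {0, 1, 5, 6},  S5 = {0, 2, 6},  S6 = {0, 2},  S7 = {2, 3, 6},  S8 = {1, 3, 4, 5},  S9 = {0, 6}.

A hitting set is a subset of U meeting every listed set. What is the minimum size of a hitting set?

3

H = {0, 1, 6} meets every block (each contains at least one member of H), and |H| = 3.
No choice of 2 points meets every block, so 3 is the minimum.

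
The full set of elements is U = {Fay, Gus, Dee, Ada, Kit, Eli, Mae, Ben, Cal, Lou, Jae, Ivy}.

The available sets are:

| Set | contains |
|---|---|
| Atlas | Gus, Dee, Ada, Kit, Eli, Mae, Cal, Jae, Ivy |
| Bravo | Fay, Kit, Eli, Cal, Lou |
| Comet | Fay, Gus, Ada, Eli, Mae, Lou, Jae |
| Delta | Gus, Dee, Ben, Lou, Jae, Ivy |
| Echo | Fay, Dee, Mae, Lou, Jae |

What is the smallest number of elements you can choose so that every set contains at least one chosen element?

The 2 elements {Lou, Ivy} hit every set.
No single element lies in every set, so at least 2 are needed and 2 is optimal.

2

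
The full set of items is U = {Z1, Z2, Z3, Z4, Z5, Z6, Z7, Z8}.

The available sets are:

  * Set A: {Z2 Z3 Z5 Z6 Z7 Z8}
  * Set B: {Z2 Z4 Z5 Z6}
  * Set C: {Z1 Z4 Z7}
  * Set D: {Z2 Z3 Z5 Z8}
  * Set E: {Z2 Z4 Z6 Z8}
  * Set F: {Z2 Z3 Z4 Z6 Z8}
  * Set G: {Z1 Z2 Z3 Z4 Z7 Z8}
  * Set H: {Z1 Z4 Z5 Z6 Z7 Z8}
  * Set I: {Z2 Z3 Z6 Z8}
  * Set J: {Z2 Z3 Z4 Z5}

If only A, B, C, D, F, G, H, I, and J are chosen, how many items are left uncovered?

Union of A, B, C, D, F, G, H, I, J = {Z1, Z2, Z3, Z4, Z5, Z6, Z7, Z8} — that's every item, so 0 are uncovered.

0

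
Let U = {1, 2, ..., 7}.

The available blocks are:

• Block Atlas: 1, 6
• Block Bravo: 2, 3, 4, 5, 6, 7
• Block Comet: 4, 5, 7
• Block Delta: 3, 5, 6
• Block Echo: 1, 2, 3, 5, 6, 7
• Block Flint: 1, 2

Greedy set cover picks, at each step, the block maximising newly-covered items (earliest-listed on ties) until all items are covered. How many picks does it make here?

Greedy: pick Bravo (covers 6 new) → pick Atlas (covers 1 new). Total picks: 2.

2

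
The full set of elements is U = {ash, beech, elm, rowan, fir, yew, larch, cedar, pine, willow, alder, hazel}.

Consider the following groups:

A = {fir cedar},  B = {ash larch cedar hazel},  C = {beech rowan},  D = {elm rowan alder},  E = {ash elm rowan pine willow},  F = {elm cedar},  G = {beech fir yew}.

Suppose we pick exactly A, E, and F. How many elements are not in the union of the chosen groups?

5

Union of A, E, F = {ash, elm, rowan, fir, cedar, pine, willow}.
Not covered: beech, yew, larch, alder, hazel — 5 elements.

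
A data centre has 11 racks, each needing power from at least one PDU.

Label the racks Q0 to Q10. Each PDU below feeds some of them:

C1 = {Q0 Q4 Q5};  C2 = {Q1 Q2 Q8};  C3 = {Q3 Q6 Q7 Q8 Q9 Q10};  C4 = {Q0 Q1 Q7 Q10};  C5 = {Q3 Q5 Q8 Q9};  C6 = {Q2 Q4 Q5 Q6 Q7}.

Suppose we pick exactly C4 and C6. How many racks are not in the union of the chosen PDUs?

Union of C4, C6 = {Q0, Q1, Q2, Q4, Q5, Q6, Q7, Q10}.
Not covered: Q3, Q8, Q9 — 3 racks.

3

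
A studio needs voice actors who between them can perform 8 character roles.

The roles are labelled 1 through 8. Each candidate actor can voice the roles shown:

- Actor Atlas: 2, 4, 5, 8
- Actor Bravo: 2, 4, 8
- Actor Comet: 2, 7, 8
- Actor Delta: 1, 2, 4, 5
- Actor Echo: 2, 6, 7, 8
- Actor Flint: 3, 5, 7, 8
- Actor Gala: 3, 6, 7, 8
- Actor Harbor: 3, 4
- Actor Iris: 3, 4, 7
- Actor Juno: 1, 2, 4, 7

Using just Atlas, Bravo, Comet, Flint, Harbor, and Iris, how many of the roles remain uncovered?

2

Union of Atlas, Bravo, Comet, Flint, Harbor, Iris = {2, 3, 4, 5, 7, 8}.
Not covered: 1, 6 — 2 roles.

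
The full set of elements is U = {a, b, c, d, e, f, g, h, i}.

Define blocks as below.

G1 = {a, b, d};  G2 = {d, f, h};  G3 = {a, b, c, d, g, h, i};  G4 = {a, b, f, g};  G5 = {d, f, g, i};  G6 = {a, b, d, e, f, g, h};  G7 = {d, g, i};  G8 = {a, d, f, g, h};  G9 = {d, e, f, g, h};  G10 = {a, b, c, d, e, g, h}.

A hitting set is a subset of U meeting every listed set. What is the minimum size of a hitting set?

2

Take T = {d, g}. Each listed block contains at least one of these, so T is a hitting set of size 2.
No single element lies in every block, so at least 2 are needed and 2 is optimal.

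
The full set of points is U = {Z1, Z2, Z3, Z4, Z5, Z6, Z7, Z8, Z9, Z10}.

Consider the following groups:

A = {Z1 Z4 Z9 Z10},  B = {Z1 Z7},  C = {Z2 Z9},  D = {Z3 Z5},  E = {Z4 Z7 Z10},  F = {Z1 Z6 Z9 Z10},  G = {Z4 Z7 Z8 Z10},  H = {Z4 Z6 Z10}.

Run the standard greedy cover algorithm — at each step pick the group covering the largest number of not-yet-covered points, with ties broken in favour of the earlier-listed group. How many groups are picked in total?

Greedy: pick A (covers 4 new) → pick D (covers 2 new) → pick G (covers 2 new) → pick C (covers 1 new) → pick F (covers 1 new). Total picks: 5.
(The true minimum cover uses only 4 groups, so greedy is not optimal here.)

5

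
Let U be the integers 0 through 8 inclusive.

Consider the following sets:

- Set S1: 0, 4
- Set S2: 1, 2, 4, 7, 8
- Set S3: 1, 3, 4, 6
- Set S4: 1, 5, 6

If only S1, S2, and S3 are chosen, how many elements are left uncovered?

Union of S1, S2, S3 = {0, 1, 2, 3, 4, 6, 7, 8}.
Not covered: 5 — 1 element.

1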